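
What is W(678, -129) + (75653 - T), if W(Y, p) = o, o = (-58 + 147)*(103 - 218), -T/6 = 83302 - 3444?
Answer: 544566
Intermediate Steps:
T = -479148 (T = -6*(83302 - 3444) = -6*79858 = -479148)
o = -10235 (o = 89*(-115) = -10235)
W(Y, p) = -10235
W(678, -129) + (75653 - T) = -10235 + (75653 - 1*(-479148)) = -10235 + (75653 + 479148) = -10235 + 554801 = 544566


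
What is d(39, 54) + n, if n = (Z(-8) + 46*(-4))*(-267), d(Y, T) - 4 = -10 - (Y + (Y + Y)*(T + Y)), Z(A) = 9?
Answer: 39426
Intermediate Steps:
d(Y, T) = -6 - Y - 2*Y*(T + Y) (d(Y, T) = 4 + (-10 - (Y + (Y + Y)*(T + Y))) = 4 + (-10 - (Y + (2*Y)*(T + Y))) = 4 + (-10 - (Y + 2*Y*(T + Y))) = 4 + (-10 + (-Y - 2*Y*(T + Y))) = 4 + (-10 - Y - 2*Y*(T + Y)) = -6 - Y - 2*Y*(T + Y))
n = 46725 (n = (9 + 46*(-4))*(-267) = (9 - 184)*(-267) = -175*(-267) = 46725)
d(39, 54) + n = (-6 - 1*39 - 2*39² - 2*54*39) + 46725 = (-6 - 39 - 2*1521 - 4212) + 46725 = (-6 - 39 - 3042 - 4212) + 46725 = -7299 + 46725 = 39426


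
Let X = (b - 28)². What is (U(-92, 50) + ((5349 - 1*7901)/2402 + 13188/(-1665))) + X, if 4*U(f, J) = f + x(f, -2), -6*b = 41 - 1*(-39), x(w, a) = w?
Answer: 3306368642/1999665 ≈ 1653.5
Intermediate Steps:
b = -40/3 (b = -(41 - 1*(-39))/6 = -(41 + 39)/6 = -⅙*80 = -40/3 ≈ -13.333)
U(f, J) = f/2 (U(f, J) = (f + f)/4 = (2*f)/4 = f/2)
X = 15376/9 (X = (-40/3 - 28)² = (-124/3)² = 15376/9 ≈ 1708.4)
(U(-92, 50) + ((5349 - 1*7901)/2402 + 13188/(-1665))) + X = ((½)*(-92) + ((5349 - 1*7901)/2402 + 13188/(-1665))) + 15376/9 = (-46 + ((5349 - 7901)*(1/2402) + 13188*(-1/1665))) + 15376/9 = (-46 + (-2552*1/2402 - 4396/555)) + 15376/9 = (-46 + (-1276/1201 - 4396/555)) + 15376/9 = (-46 - 5987776/666555) + 15376/9 = -36649306/666555 + 15376/9 = 3306368642/1999665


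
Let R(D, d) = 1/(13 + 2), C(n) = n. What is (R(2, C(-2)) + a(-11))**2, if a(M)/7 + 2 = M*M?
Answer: 156150016/225 ≈ 6.9400e+5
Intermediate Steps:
R(D, d) = 1/15
a(M) = -14 + 7*M**2 (a(M) = -14 + 7*(M*M) = -14 + 7*M**2)
(R(2, C(-2)) + a(-11))**2 = (1/15 + (-14 + 7*(-11)**2))**2 = (1/15 + (-14 + 7*121))**2 = (1/15 + (-14 + 847))**2 = (1/15 + 833)**2 = (12496/15)**2 = 156150016/225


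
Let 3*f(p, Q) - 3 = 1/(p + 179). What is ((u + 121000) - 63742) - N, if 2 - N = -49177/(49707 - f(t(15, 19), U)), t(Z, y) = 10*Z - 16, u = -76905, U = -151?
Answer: -917142286720/46673933 ≈ -19650.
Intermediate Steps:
t(Z, y) = -16 + 10*Z
f(p, Q) = 1 + 1/(3*(179 + p)) (f(p, Q) = 1 + 1/(3*(p + 179)) = 1 + 1/(3*(179 + p)))
N = 139525069/46673933 (N = 2 - (-49177)/(49707 - (538/3 + (-16 + 10*15))/(179 + (-16 + 10*15))) = 2 - (-49177)/(49707 - (538/3 + (-16 + 150))/(179 + (-16 + 150))) = 2 - (-49177)/(49707 - (538/3 + 134)/(179 + 134)) = 2 - (-49177)/(49707 - 940/(313*3)) = 2 - (-49177)/(49707 - 1*940/939) = 2 - (-49177)/(49707 - 940/939) = 2 - (-49177)/46673933/939 = 2 - (-49177)*939/46673933 = 2 - 1*(-46177203/46673933) = 2 + 46177203/46673933 = 139525069/46673933 ≈ 2.9894)
((u + 121000) - 63742) - N = ((-76905 + 121000) - 63742) - 1*139525069/46673933 = (44095 - 63742) - 139525069/46673933 = -19647 - 139525069/46673933 = -917142286720/46673933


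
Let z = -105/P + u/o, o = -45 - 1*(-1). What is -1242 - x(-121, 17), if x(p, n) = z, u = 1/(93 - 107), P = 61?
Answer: -46604773/37576 ≈ -1240.3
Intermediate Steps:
o = -44 (o = -45 + 1 = -44)
u = -1/14 (u = 1/(-14) = -1/14 ≈ -0.071429)
z = -64619/37576 (z = -105/61 - 1/14/(-44) = -105*1/61 - 1/14*(-1/44) = -105/61 + 1/616 = -64619/37576 ≈ -1.7197)
x(p, n) = -64619/37576
-1242 - x(-121, 17) = -1242 - 1*(-64619/37576) = -1242 + 64619/37576 = -46604773/37576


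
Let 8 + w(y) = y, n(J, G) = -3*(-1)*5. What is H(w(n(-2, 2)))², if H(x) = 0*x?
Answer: 0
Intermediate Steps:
n(J, G) = 15 (n(J, G) = 3*5 = 15)
w(y) = -8 + y
H(x) = 0
H(w(n(-2, 2)))² = 0² = 0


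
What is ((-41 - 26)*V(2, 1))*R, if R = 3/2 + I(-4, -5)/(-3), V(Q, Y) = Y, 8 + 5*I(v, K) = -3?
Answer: -4489/30 ≈ -149.63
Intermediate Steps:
I(v, K) = -11/5 (I(v, K) = -8/5 + (⅕)*(-3) = -8/5 - ⅗ = -11/5)
R = 67/30 (R = 3/2 - 11/5/(-3) = 3*(½) - 11/5*(-⅓) = 3/2 + 11/15 = 67/30 ≈ 2.2333)
((-41 - 26)*V(2, 1))*R = ((-41 - 26)*1)*(67/30) = -67*1*(67/30) = -67*67/30 = -4489/30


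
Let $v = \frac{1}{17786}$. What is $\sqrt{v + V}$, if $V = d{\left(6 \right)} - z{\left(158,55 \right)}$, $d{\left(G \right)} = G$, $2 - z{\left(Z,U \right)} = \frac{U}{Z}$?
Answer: $\frac{\sqrt{2146130037395}}{702547} \approx 2.0852$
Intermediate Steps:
$z{\left(Z,U \right)} = 2 - \frac{U}{Z}$
$v = \frac{1}{17786} \approx 5.6224 \cdot 10^{-5}$
$V = \frac{687}{158}$ ($V = 6 - \left(2 - \frac{55}{158}\right) = 6 - \frac{261}{158} = \frac{687}{158} \approx 4.3481$)
$\sqrt{v + V} = \sqrt{\frac{1}{17786} + \frac{687}{158}} = \sqrt{\frac{3054785}{702547}} = \frac{\sqrt{2146130037395}}{702547}$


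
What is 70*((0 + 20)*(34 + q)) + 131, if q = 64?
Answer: 137331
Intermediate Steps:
70*((0 + 20)*(34 + q)) + 131 = 70*((0 + 20)*(34 + 64)) + 131 = 70*(20*98) + 131 = 70*1960 + 131 = 137200 + 131 = 137331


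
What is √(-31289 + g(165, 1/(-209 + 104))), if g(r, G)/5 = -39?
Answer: 2*I*√7871 ≈ 177.44*I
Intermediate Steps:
g(r, G) = -195 (g(r, G) = 5*(-39) = -195)
√(-31289 + g(165, 1/(-209 + 104))) = √(-31289 - 195) = √(-31484) = 2*I*√7871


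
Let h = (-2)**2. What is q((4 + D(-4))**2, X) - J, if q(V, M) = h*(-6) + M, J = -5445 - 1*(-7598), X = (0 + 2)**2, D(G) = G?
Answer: -2173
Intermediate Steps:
h = 4
X = 4 (X = 2**2 = 4)
J = 2153 (J = -5445 + 7598 = 2153)
q(V, M) = -24 + M (q(V, M) = 4*(-6) + M = -24 + M)
q((4 + D(-4))**2, X) - J = (-24 + 4) - 1*2153 = -20 - 2153 = -2173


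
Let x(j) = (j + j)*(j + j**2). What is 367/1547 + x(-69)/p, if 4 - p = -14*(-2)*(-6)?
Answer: -250403297/66521 ≈ -3764.3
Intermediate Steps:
x(j) = 2*j*(j + j**2) (x(j) = (2*j)*(j + j**2) = 2*j*(j + j**2))
p = 172 (p = 4 - (-14*(-2))*(-6) = 4 - 28*(-6) = 4 - 1*(-168) = 4 + 168 = 172)
367/1547 + x(-69)/p = 367/1547 + (2*(-69)**2*(1 - 69))/172 = 367*(1/1547) + (2*4761*(-68))*(1/172) = 367/1547 - 647496*1/172 = 367/1547 - 161874/43 = -250403297/66521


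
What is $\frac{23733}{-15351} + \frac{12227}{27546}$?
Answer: $- \frac{155350847}{140952882} \approx -1.1021$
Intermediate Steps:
$\frac{23733}{-15351} + \frac{12227}{27546} = 23733 \left(- \frac{1}{15351}\right) + 12227 \cdot \frac{1}{27546} = - \frac{7911}{5117} + \frac{12227}{27546} = - \frac{155350847}{140952882}$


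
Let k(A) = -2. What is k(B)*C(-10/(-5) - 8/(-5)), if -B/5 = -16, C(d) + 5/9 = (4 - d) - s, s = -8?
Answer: -706/45 ≈ -15.689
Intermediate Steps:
C(d) = 103/9 - d (C(d) = -5/9 + ((4 - d) - 1*(-8)) = -5/9 + ((4 - d) + 8) = -5/9 + (12 - d) = 103/9 - d)
B = 80 (B = -5*(-16) = 80)
k(B)*C(-10/(-5) - 8/(-5)) = -2*(103/9 - (-10/(-5) - 8/(-5))) = -2*(103/9 - (-10*(-1/5) - 8*(-1/5))) = -2*(103/9 - (2 + 8/5)) = -2*(103/9 - 1*18/5) = -2*(103/9 - 18/5) = -2*353/45 = -706/45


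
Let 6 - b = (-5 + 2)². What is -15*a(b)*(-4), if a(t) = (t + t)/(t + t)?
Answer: 60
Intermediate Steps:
b = -3 (b = 6 - (-5 + 2)² = 6 - 1*(-3)² = 6 - 1*9 = 6 - 9 = -3)
a(t) = 1 (a(t) = (2*t)/((2*t)) = (2*t)*(1/(2*t)) = 1)
-15*a(b)*(-4) = -15*1*(-4) = -15*(-4) = 60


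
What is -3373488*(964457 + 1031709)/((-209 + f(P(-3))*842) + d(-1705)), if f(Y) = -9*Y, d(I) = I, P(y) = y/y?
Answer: 561170170584/791 ≈ 7.0944e+8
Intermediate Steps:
P(y) = 1
-3373488*(964457 + 1031709)/((-209 + f(P(-3))*842) + d(-1705)) = -3373488*(964457 + 1031709)/((-209 - 9*1*842) - 1705) = -3373488*1996166/((-209 - 9*842) - 1705) = -3373488*1996166/((-209 - 7578) - 1705) = -3373488*1996166/(-7787 - 1705) = -3373488/((-9492*1/1996166)) = -3373488/(-4746/998083) = -3373488*(-998083/4746) = 561170170584/791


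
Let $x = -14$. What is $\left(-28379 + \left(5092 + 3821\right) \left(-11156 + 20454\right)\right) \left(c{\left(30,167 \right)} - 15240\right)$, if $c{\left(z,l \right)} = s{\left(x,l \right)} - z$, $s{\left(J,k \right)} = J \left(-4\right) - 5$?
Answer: $-1260813413205$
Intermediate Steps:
$s{\left(J,k \right)} = -5 - 4 J$ ($s{\left(J,k \right)} = - 4 J - 5 = -5 - 4 J$)
$c{\left(z,l \right)} = 51 - z$ ($c{\left(z,l \right)} = \left(-5 - -56\right) - z = \left(-5 + 56\right) - z = 51 - z$)
$\left(-28379 + \left(5092 + 3821\right) \left(-11156 + 20454\right)\right) \left(c{\left(30,167 \right)} - 15240\right) = \left(-28379 + \left(5092 + 3821\right) \left(-11156 + 20454\right)\right) \left(\left(51 - 30\right) - 15240\right) = \left(-28379 + 8913 \cdot 9298\right) \left(\left(51 - 30\right) - 15240\right) = \left(-28379 + 82873074\right) \left(21 - 15240\right) = 82844695 \left(-15219\right) = -1260813413205$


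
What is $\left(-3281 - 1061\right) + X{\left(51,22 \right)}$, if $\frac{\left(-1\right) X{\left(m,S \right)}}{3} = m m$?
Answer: $-12145$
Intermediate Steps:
$X{\left(m,S \right)} = - 3 m^{2}$ ($X{\left(m,S \right)} = - 3 m m = - 3 m^{2}$)
$\left(-3281 - 1061\right) + X{\left(51,22 \right)} = \left(-3281 - 1061\right) - 3 \cdot 51^{2} = -4342 - 7803 = -12145$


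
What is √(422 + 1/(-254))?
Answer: √27225498/254 ≈ 20.543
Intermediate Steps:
√(422 + 1/(-254)) = √(422 - 1/254) = √(107187/254) = √27225498/254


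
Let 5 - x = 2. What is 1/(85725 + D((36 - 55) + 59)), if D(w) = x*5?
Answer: 1/85740 ≈ 1.1663e-5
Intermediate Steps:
x = 3 (x = 5 - 1*2 = 5 - 2 = 3)
D(w) = 15 (D(w) = 3*5 = 15)
1/(85725 + D((36 - 55) + 59)) = 1/(85725 + 15) = 1/85740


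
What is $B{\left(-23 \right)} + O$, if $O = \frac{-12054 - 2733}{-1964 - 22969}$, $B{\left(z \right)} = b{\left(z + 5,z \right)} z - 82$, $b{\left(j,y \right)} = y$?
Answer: $\frac{3719946}{8311} \approx 447.59$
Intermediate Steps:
$B{\left(z \right)} = -82 + z^{2}$ ($B{\left(z \right)} = z z - 82 = z^{2} - 82 = -82 + z^{2}$)
$O = \frac{4929}{8311}$ ($O = - \frac{14787}{-24933} = \left(-14787\right) \left(- \frac{1}{24933}\right) = \frac{4929}{8311} \approx 0.59307$)
$B{\left(-23 \right)} + O = \left(-82 + \left(-23\right)^{2}\right) + \frac{4929}{8311} = \left(-82 + 529\right) + \frac{4929}{8311} = 447 + \frac{4929}{8311} = \frac{3719946}{8311}$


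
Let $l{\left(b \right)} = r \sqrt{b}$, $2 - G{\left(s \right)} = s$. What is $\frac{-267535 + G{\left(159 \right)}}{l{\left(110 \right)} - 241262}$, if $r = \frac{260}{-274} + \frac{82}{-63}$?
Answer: $\frac{1202780997178312986}{1084026964435954081} - \frac{11219543510112 \sqrt{110}}{1084026964435954081} \approx 1.1094$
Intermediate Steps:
$r = - \frac{19424}{8631}$ ($r = 260 \left(- \frac{1}{274}\right) + 82 \left(- \frac{1}{63}\right) = - \frac{130}{137} - \frac{82}{63} = - \frac{19424}{8631} \approx -2.2505$)
$G{\left(s \right)} = 2 - s$
$l{\left(b \right)} = - \frac{19424 \sqrt{b}}{8631}$
$\frac{-267535 + G{\left(159 \right)}}{l{\left(110 \right)} - 241262} = \frac{-267535 + \left(2 - 159\right)}{- \frac{19424 \sqrt{110}}{8631} - 241262} = \frac{-267535 + \left(2 - 159\right)}{-241262 - \frac{19424 \sqrt{110}}{8631}} = \frac{-267535 - 157}{-241262 - \frac{19424 \sqrt{110}}{8631}} = - \frac{267692}{-241262 - \frac{19424 \sqrt{110}}{8631}}$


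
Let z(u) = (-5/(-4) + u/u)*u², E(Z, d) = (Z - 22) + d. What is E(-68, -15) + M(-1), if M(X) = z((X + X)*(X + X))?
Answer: -69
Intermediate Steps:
E(Z, d) = -22 + Z + d (E(Z, d) = (-22 + Z) + d = -22 + Z + d)
z(u) = 9*u²/4 (z(u) = (-5*(-¼) + 1)*u² = (5/4 + 1)*u² = 9*u²/4)
M(X) = 36*X⁴ (M(X) = 9*((X + X)*(X + X))²/4 = 9*((2*X)*(2*X))²/4 = 9*(4*X²)²/4 = 9*(16*X⁴)/4 = 36*X⁴)
E(-68, -15) + M(-1) = (-22 - 68 - 15) + 36*(-1)⁴ = -105 + 36*1 = -105 + 36 = -69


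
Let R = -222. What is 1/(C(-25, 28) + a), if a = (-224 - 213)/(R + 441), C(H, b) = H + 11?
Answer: -219/3503 ≈ -0.062518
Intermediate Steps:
C(H, b) = 11 + H
a = -437/219 (a = (-224 - 213)/(-222 + 441) = -437/219 ≈ -1.9954)
1/(C(-25, 28) + a) = 1/((11 - 25) - 437/219) = 1/(-14 - 437/219) = 1/(-3503/219) = -219/3503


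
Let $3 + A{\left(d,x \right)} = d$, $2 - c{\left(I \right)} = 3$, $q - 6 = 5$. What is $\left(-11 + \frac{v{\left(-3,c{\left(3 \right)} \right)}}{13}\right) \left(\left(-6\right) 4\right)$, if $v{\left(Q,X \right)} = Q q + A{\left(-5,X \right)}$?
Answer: $\frac{4416}{13} \approx 339.69$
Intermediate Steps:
$q = 11$ ($q = 6 + 5 = 11$)
$c{\left(I \right)} = -1$ ($c{\left(I \right)} = 2 - 3 = -1$)
$A{\left(d,x \right)} = -3 + d$
$v{\left(Q,X \right)} = -8 + 11 Q$ ($v{\left(Q,X \right)} = Q 11 - 8 = 11 Q - 8 = -8 + 11 Q$)
$\left(-11 + \frac{v{\left(-3,c{\left(3 \right)} \right)}}{13}\right) \left(\left(-6\right) 4\right) = \left(-11 + \frac{-8 + 11 \left(-3\right)}{13}\right) \left(\left(-6\right) 4\right) = \left(-11 + \left(-8 - 33\right) \frac{1}{13}\right) \left(-24\right) = \left(-11 - \frac{41}{13}\right) \left(-24\right) = \left(- \frac{184}{13}\right) \left(-24\right) = \frac{4416}{13}$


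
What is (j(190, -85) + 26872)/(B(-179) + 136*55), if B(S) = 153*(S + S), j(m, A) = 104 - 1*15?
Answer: -26961/47294 ≈ -0.57007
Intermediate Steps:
j(m, A) = 89 (j(m, A) = 104 - 15 = 89)
B(S) = 306*S (B(S) = 153*(2*S) = 306*S)
(j(190, -85) + 26872)/(B(-179) + 136*55) = (89 + 26872)/(306*(-179) + 136*55) = 26961/(-54774 + 7480) = 26961/(-47294) = 26961*(-1/47294) = -26961/47294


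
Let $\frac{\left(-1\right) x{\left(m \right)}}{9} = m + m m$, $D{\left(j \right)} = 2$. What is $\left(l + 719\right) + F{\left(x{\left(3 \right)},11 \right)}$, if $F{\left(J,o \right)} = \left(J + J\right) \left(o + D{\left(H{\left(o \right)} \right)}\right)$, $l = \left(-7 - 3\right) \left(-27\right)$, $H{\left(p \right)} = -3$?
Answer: $-1819$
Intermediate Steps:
$x{\left(m \right)} = - 9 m - 9 m^{2}$ ($x{\left(m \right)} = - 9 \left(m + m m\right) = - 9 \left(m + m^{2}\right) = - 9 m - 9 m^{2}$)
$l = 270$ ($l = \left(-10\right) \left(-27\right) = 270$)
$F{\left(J,o \right)} = 2 J \left(2 + o\right)$ ($F{\left(J,o \right)} = \left(J + J\right) \left(o + 2\right) = 2 J \left(2 + o\right)$)
$\left(l + 719\right) + F{\left(x{\left(3 \right)},11 \right)} = \left(270 + 719\right) + 2 \left(\left(-9\right) 3 \left(1 + 3\right)\right) \left(2 + 11\right) = 989 + 2 \left(\left(-9\right) 3 \cdot 4\right) 13 = 989 + 2 \left(-108\right) 13 = 989 - 2808 = -1819$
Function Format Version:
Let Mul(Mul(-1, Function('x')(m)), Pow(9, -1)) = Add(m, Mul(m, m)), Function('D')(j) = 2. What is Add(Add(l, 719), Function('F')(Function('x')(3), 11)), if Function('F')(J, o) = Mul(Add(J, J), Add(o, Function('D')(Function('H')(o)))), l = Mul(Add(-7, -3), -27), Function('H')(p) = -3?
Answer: -1819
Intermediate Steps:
Function('x')(m) = Add(Mul(-9, m), Mul(-9, Pow(m, 2))) (Function('x')(m) = Mul(-9, Add(m, Mul(m, m))) = Mul(-9, Add(m, Pow(m, 2))) = Add(Mul(-9, m), Mul(-9, Pow(m, 2))))
l = 270 (l = Mul(-10, -27) = 270)
Function('F')(J, o) = Mul(2, J, Add(2, o)) (Function('F')(J, o) = Mul(Add(J, J), Add(o, 2)) = Mul(Mul(2, J), Add(2, o)) = Mul(2, J, Add(2, o)))
Add(Add(l, 719), Function('F')(Function('x')(3), 11)) = Add(Add(270, 719), Mul(2, Mul(-9, 3, Add(1, 3)), Add(2, 11))) = Add(989, Mul(2, Mul(-9, 3, 4), 13)) = Add(989, Mul(2, -108, 13)) = Add(989, -2808) = -1819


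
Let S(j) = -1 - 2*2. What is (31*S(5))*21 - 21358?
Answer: -24613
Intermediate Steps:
S(j) = -5 (S(j) = -1 - 4 = -5)
(31*S(5))*21 - 21358 = (31*(-5))*21 - 21358 = -155*21 - 21358 = -3255 - 21358 = -24613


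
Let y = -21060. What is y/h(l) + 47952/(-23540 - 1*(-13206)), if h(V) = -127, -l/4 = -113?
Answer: 105772068/656209 ≈ 161.19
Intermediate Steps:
l = 452 (l = -4*(-113) = 452)
y/h(l) + 47952/(-23540 - 1*(-13206)) = -21060/(-127) + 47952/(-23540 - 1*(-13206)) = -21060*(-1/127) + 47952/(-23540 + 13206) = 21060/127 + 47952/(-10334) = 21060/127 + 47952*(-1/10334) = 21060/127 - 23976/5167 = 105772068/656209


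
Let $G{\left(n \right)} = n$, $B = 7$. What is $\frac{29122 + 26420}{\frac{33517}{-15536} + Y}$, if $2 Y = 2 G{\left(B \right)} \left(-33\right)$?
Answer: $- \frac{862900512}{3622333} \approx -238.22$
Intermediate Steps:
$Y = -231$ ($Y = \frac{2 \cdot 7 \left(-33\right)}{2} = \frac{14 \left(-33\right)}{2} = \frac{1}{2} \left(-462\right) = -231$)
$\frac{29122 + 26420}{\frac{33517}{-15536} + Y} = \frac{29122 + 26420}{\frac{33517}{-15536} - 231} = \frac{55542}{33517 \left(- \frac{1}{15536}\right) - 231} = \frac{55542}{- \frac{33517}{15536} - 231} = \frac{55542}{- \frac{3622333}{15536}} = 55542 \left(- \frac{15536}{3622333}\right) = - \frac{862900512}{3622333}$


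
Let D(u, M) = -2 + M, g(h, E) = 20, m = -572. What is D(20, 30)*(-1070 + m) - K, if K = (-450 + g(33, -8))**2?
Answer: -230876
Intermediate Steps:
K = 184900 (K = (-450 + 20)**2 = (-430)**2 = 184900)
D(20, 30)*(-1070 + m) - K = (-2 + 30)*(-1070 - 572) - 1*184900 = 28*(-1642) - 184900 = -45976 - 184900 = -230876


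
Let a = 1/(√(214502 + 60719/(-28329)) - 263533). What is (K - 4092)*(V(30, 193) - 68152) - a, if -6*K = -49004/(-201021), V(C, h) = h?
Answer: (-18634042908198*√6076566439 + 4910685229726210541*√28329)/(67007*(-√6076566439 + 263533*√28329)) ≈ 2.7809e+8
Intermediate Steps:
K = -24502/603063 (K = -(-24502)/(3*(-201021)) = -(-24502)*(-1)/(3*201021) = -⅙*49004/201021 = -24502/603063 ≈ -0.040629)
a = 1/(-263533 + √172143050650431/28329) (a = 1/(√(214502 + 60719*(-1/28329)) - 263533) = 1/(√(214502 - 60719/28329) - 263533) = 1/(√(6076566439/28329) - 263533) = 1/(√172143050650431/28329 - 263533) = 1/(-263533 + √172143050650431/28329) ≈ -3.8013e-6)
(K - 4092)*(V(30, 193) - 68152) - a = (-24502/603063 - 4092)*(193 - 68152) - (-1)*√28329/(-√6076566439 + 263533*√28329) = -2467758298/603063*(-67959) + √28329/(-√6076566439 + 263533*√28329) = 18634042908198/67007 + √28329/(-√6076566439 + 263533*√28329)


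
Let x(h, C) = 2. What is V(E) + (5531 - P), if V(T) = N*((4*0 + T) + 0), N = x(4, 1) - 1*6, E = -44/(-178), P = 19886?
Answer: -1277683/89 ≈ -14356.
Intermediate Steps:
E = 22/89 (E = -44*(-1/178) = 22/89 ≈ 0.24719)
N = -4 (N = 2 - 1*6 = 2 - 6 = -4)
V(T) = -4*T (V(T) = -4*((4*0 + T) + 0) = -4*((0 + T) + 0) = -4*(T + 0) = -4*T)
V(E) + (5531 - P) = -4*22/89 + (5531 - 1*19886) = -88/89 + (5531 - 19886) = -88/89 - 14355 = -1277683/89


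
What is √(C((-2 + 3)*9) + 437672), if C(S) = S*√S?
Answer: √437699 ≈ 661.59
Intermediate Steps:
C(S) = S^(3/2)
√(C((-2 + 3)*9) + 437672) = √(((-2 + 3)*9)^(3/2) + 437672) = √((1*9)^(3/2) + 437672) = √(9^(3/2) + 437672) = √(27 + 437672) = √437699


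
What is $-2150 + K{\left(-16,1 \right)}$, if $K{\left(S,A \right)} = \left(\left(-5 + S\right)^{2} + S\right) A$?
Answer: $-1725$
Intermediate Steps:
$K{\left(S,A \right)} = A \left(S + \left(-5 + S\right)^{2}\right)$ ($K{\left(S,A \right)} = \left(S + \left(-5 + S\right)^{2}\right) A = A \left(S + \left(-5 + S\right)^{2}\right)$)
$-2150 + K{\left(-16,1 \right)} = -2150 + 1 \left(-16 + \left(-5 - 16\right)^{2}\right) = -2150 + 1 \left(-16 + \left(-21\right)^{2}\right) = -2150 + 1 \left(-16 + 441\right) = -2150 + 1 \cdot 425 = -2150 + 425 = -1725$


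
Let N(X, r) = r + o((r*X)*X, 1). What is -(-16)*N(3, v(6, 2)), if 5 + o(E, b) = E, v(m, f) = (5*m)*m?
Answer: 28720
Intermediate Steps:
v(m, f) = 5*m**2
o(E, b) = -5 + E
N(X, r) = -5 + r + r*X**2 (N(X, r) = r + (-5 + (r*X)*X) = r + (-5 + (X*r)*X) = r + (-5 + r*X**2) = -5 + r + r*X**2)
-(-16)*N(3, v(6, 2)) = -(-16)*(-5 + 5*6**2 + (5*6**2)*3**2) = -(-16)*(-5 + 5*36 + (5*36)*9) = -(-16)*(-5 + 180 + 180*9) = -(-16)*(-5 + 180 + 1620) = -(-16)*1795 = -1*(-28720) = 28720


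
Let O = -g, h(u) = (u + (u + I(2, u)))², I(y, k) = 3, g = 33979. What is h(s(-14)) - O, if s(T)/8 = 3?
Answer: 36580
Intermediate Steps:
s(T) = 24 (s(T) = 8*3 = 24)
h(u) = (3 + 2*u)² (h(u) = (u + (u + 3))² = (u + (3 + u))² = (3 + 2*u)²)
O = -33979 (O = -1*33979 = -33979)
h(s(-14)) - O = (3 + 2*24)² - 1*(-33979) = (3 + 48)² + 33979 = 51² + 33979 = 2601 + 33979 = 36580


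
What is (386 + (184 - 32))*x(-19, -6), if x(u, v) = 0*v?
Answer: 0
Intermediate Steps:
x(u, v) = 0
(386 + (184 - 32))*x(-19, -6) = (386 + (184 - 32))*0 = (386 + 152)*0 = 538*0 = 0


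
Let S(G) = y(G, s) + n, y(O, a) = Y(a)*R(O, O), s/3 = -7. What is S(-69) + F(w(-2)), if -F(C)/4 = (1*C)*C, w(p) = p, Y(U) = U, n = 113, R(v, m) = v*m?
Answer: -99884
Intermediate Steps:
R(v, m) = m*v
s = -21 (s = 3*(-7) = -21)
y(O, a) = a*O**2 (y(O, a) = a*(O*O) = a*O**2)
F(C) = -4*C**2 (F(C) = -4*1*C*C = -4*C*C = -4*C**2)
S(G) = 113 - 21*G**2 (S(G) = -21*G**2 + 113 = 113 - 21*G**2)
S(-69) + F(w(-2)) = (113 - 21*(-69)**2) - 4*(-2)**2 = (113 - 21*4761) - 4*4 = (113 - 99981) - 16 = -99868 - 16 = -99884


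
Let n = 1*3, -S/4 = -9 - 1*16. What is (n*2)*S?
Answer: 600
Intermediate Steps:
S = 100 (S = -4*(-9 - 1*16) = -4*(-9 - 16) = -4*(-25) = 100)
n = 3
(n*2)*S = (3*2)*100 = 6*100 = 600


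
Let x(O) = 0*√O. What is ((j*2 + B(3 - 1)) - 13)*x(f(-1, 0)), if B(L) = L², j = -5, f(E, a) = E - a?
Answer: 0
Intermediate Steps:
x(O) = 0
((j*2 + B(3 - 1)) - 13)*x(f(-1, 0)) = ((-5*2 + (3 - 1)²) - 13)*0 = ((-10 + 2²) - 13)*0 = ((-10 + 4) - 13)*0 = (-6 - 13)*0 = -19*0 = 0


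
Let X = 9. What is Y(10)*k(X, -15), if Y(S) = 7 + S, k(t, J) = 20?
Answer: 340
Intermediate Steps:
Y(10)*k(X, -15) = (7 + 10)*20 = 17*20 = 340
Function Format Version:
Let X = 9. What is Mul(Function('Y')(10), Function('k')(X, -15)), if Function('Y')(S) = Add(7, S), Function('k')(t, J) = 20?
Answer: 340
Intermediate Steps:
Mul(Function('Y')(10), Function('k')(X, -15)) = Mul(Add(7, 10), 20) = Mul(17, 20) = 340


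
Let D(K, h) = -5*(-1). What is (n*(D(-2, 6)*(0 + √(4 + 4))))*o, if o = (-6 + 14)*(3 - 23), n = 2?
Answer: -3200*√2 ≈ -4525.5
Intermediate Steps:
D(K, h) = 5
o = -160 (o = 8*(-20) = -160)
(n*(D(-2, 6)*(0 + √(4 + 4))))*o = (2*(5*(0 + √(4 + 4))))*(-160) = (2*(5*(0 + √8)))*(-160) = (2*(5*(0 + 2*√2)))*(-160) = (2*(5*(2*√2)))*(-160) = (2*(10*√2))*(-160) = (20*√2)*(-160) = -3200*√2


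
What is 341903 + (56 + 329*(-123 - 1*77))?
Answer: 276159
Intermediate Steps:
341903 + (56 + 329*(-123 - 1*77)) = 341903 + (56 + 329*(-123 - 77)) = 341903 + (56 + 329*(-200)) = 341903 + (56 - 65800) = 341903 - 65744 = 276159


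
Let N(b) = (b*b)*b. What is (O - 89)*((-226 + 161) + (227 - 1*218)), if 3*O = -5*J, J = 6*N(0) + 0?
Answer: 4984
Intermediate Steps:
N(b) = b³ (N(b) = b²*b = b³)
J = 0 (J = 6*0³ + 0 = 6*0 + 0 = 0 + 0 = 0)
O = 0 (O = (-5*0)/3 = (⅓)*0 = 0)
(O - 89)*((-226 + 161) + (227 - 1*218)) = (0 - 89)*((-226 + 161) + (227 - 1*218)) = -89*(-65 + (227 - 218)) = -89*(-65 + 9) = -89*(-56) = 4984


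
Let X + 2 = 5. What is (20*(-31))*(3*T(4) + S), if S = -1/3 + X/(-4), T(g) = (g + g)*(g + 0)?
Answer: -176545/3 ≈ -58848.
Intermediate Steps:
X = 3 (X = -2 + 5 = 3)
T(g) = 2*g**2 (T(g) = (2*g)*g = 2*g**2)
S = -13/12 (S = -1/3 + 3/(-4) = -1*1/3 + 3*(-1/4) = -1/3 - 3/4 = -13/12 ≈ -1.0833)
(20*(-31))*(3*T(4) + S) = (20*(-31))*(3*(2*4**2) - 13/12) = -620*(3*(2*16) - 13/12) = -620*(3*32 - 13/12) = -620*(96 - 13/12) = -620*1139/12 = -176545/3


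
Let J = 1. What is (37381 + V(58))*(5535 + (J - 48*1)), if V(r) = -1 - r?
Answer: 204823136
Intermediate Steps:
(37381 + V(58))*(5535 + (J - 48*1)) = (37381 + (-1 - 1*58))*(5535 + (1 - 48*1)) = (37381 + (-1 - 58))*(5535 + (1 - 48)) = (37381 - 59)*(5535 - 47) = 37322*5488 = 204823136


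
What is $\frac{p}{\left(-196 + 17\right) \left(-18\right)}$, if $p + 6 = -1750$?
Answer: $- \frac{878}{1611} \approx -0.545$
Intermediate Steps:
$p = -1756$ ($p = -6 - 1750 = -1756$)
$\frac{p}{\left(-196 + 17\right) \left(-18\right)} = - \frac{1756}{\left(-196 + 17\right) \left(-18\right)} = - \frac{1756}{\left(-179\right) \left(-18\right)} = - \frac{1756}{3222} = \left(-1756\right) \frac{1}{3222} = - \frac{878}{1611}$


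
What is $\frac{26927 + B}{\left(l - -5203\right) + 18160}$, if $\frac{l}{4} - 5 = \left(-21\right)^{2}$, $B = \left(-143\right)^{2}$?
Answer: $\frac{47376}{25147} \approx 1.884$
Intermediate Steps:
$B = 20449$
$l = 1784$ ($l = 20 + 4 \left(-21\right)^{2} = 20 + 4 \cdot 441 = 20 + 1764 = 1784$)
$\frac{26927 + B}{\left(l - -5203\right) + 18160} = \frac{26927 + 20449}{\left(1784 - -5203\right) + 18160} = \frac{47376}{\left(1784 + 5203\right) + 18160} = \frac{47376}{6987 + 18160} = \frac{47376}{25147}$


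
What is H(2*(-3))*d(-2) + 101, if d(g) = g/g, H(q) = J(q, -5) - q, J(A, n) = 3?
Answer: 110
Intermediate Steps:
H(q) = 3 - q
d(g) = 1
H(2*(-3))*d(-2) + 101 = (3 - 2*(-3))*1 + 101 = (3 - 1*(-6))*1 + 101 = (3 + 6)*1 + 101 = 9*1 + 101 = 9 + 101 = 110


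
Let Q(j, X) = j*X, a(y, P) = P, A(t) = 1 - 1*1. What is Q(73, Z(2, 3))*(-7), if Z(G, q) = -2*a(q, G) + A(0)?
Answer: 2044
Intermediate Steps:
A(t) = 0 (A(t) = 1 - 1 = 0)
Z(G, q) = -2*G (Z(G, q) = -2*G + 0 = -2*G)
Q(j, X) = X*j
Q(73, Z(2, 3))*(-7) = (-2*2*73)*(-7) = -4*73*(-7) = -292*(-7) = 2044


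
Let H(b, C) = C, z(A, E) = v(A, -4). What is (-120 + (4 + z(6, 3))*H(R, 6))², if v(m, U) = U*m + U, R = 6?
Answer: 69696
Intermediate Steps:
v(m, U) = U + U*m
z(A, E) = -4 - 4*A (z(A, E) = -4*(1 + A) = -4 - 4*A)
(-120 + (4 + z(6, 3))*H(R, 6))² = (-120 + (4 + (-4 - 4*6))*6)² = (-120 + (4 + (-4 - 24))*6)² = (-120 + (4 - 28)*6)² = (-120 - 24*6)² = (-120 - 144)² = (-264)² = 69696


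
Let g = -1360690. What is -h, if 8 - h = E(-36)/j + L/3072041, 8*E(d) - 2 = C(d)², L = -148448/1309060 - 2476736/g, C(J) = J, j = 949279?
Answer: -25810381795857490168459/3226366879553335478860 ≈ -7.9998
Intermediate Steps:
L = 76005107976/44530621285 (L = -148448/1309060 - 2476736/(-1360690) = -148448*1/1309060 - 2476736*(-1/1360690) = -37112/327265 + 1238368/680345 = 76005107976/44530621285 ≈ 1.7068)
E(d) = ¼ + d²/8
h = 25810381795857490168459/3226366879553335478860 (h = 8 - ((¼ + (⅛)*(-36)²)/949279 + (76005107976/44530621285)/3072041) = 8 - ((¼ + (⅛)*1296)*(1/949279) + (76005107976/44530621285)*(1/3072041)) = 8 - ((¼ + 162)*(1/949279) + 472081416/849688784739085) = 8 - ((649/4)*(1/949279) + 472081416/849688784739085) = 8 - (649/3797116 + 472081416/849688784739085) = 8 - 1*553240569193662421/3226366879553335478860 = 8 - 553240569193662421/3226366879553335478860 = 25810381795857490168459/3226366879553335478860 ≈ 7.9998)
-h = -1*25810381795857490168459/3226366879553335478860 = -25810381795857490168459/3226366879553335478860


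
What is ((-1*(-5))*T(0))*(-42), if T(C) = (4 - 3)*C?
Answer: 0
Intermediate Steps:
T(C) = C (T(C) = 1*C = C)
((-1*(-5))*T(0))*(-42) = (-1*(-5)*0)*(-42) = (5*0)*(-42) = 0*(-42) = 0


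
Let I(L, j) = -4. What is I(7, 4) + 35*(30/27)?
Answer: 314/9 ≈ 34.889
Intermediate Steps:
I(7, 4) + 35*(30/27) = -4 + 35*(30/27) = -4 + 35*(30*(1/27)) = -4 + 35*(10/9) = -4 + 350/9 = 314/9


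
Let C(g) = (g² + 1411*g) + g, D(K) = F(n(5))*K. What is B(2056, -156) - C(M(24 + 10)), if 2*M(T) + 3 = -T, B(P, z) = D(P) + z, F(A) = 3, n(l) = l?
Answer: 127167/4 ≈ 31792.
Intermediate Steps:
D(K) = 3*K
B(P, z) = z + 3*P (B(P, z) = 3*P + z = z + 3*P)
M(T) = -3/2 - T/2 (M(T) = -3/2 + (-T)/2 = -3/2 - T/2)
C(g) = g² + 1412*g
B(2056, -156) - C(M(24 + 10)) = (-156 + 3*2056) - (-3/2 - (24 + 10)/2)*(1412 + (-3/2 - (24 + 10)/2)) = (-156 + 6168) - (-3/2 - ½*34)*(1412 + (-3/2 - ½*34)) = 6012 - (-3/2 - 17)*(1412 + (-3/2 - 17)) = 6012 - (-37)*(1412 - 37/2)/2 = 6012 - (-37)*2787/(2*2) = 6012 - 1*(-103119/4) = 6012 + 103119/4 = 127167/4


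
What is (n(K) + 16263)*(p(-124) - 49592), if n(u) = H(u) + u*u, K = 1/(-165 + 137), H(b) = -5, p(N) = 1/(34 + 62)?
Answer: -60682851632863/75264 ≈ -8.0627e+8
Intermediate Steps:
p(N) = 1/96
K = -1/28 (K = 1/(-28) = -1/28 ≈ -0.035714)
n(u) = -5 + u² (n(u) = -5 + u*u = -5 + u²)
(n(K) + 16263)*(p(-124) - 49592) = ((-5 + (-1/28)²) + 16263)*(1/96 - 49592) = ((-5 + 1/784) + 16263)*(-4760831/96) = (-3919/784 + 16263)*(-4760831/96) = (12746273/784)*(-4760831/96) = -60682851632863/75264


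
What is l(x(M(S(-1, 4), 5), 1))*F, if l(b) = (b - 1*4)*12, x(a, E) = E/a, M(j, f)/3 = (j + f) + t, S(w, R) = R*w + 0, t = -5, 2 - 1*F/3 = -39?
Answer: -6027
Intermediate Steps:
F = 123 (F = 6 - 3*(-39) = 6 + 117 = 123)
S(w, R) = R*w
M(j, f) = -15 + 3*f + 3*j (M(j, f) = 3*((j + f) - 5) = 3*((f + j) - 5) = 3*(-5 + f + j) = -15 + 3*f + 3*j)
l(b) = -48 + 12*b (l(b) = (b - 4)*12 = (-4 + b)*12 = -48 + 12*b)
l(x(M(S(-1, 4), 5), 1))*F = (-48 + 12*(1/(-15 + 3*5 + 3*(4*(-1)))))*123 = (-48 + 12*(1/(-15 + 15 + 3*(-4))))*123 = (-48 + 12*(1/(-15 + 15 - 12)))*123 = (-48 + 12*(1/(-12)))*123 = (-48 + 12*(1*(-1/12)))*123 = (-48 + 12*(-1/12))*123 = (-48 - 1)*123 = -49*123 = -6027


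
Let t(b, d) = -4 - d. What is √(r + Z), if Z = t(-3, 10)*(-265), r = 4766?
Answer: 2*√2119 ≈ 92.065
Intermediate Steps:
Z = 3710 (Z = (-4 - 1*10)*(-265) = (-4 - 10)*(-265) = -14*(-265) = 3710)
√(r + Z) = √(4766 + 3710) = √8476 = 2*√2119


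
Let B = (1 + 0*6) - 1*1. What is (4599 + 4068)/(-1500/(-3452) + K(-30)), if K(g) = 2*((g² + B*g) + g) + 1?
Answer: 7479621/1502858 ≈ 4.9769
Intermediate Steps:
B = 0 (B = (1 + 0) - 1 = 1 - 1 = 0)
K(g) = 1 + 2*g + 2*g² (K(g) = 2*((g² + 0*g) + g) + 1 = 2*((g² + 0) + g) + 1 = 2*(g² + g) + 1 = 2*(g + g²) + 1 = (2*g + 2*g²) + 1 = 1 + 2*g + 2*g²)
(4599 + 4068)/(-1500/(-3452) + K(-30)) = (4599 + 4068)/(-1500/(-3452) + (1 + 2*(-30) + 2*(-30)²)) = 8667/(-1500*(-1/3452) + (1 - 60 + 2*900)) = 8667/(375/863 + (1 - 60 + 1800)) = 8667/(375/863 + 1741) = 8667/(1502858/863) = 8667*(863/1502858) = 7479621/1502858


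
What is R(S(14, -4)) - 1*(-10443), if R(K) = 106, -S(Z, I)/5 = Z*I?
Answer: 10549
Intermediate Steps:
S(Z, I) = -5*I*Z (S(Z, I) = -5*Z*I = -5*I*Z)
R(S(14, -4)) - 1*(-10443) = 106 - 1*(-10443) = 106 + 10443 = 10549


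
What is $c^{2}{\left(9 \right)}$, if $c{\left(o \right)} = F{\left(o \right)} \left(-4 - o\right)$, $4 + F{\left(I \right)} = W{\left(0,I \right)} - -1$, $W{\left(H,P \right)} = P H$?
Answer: $1521$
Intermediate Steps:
$W{\left(H,P \right)} = H P$
$F{\left(I \right)} = -3$ ($F{\left(I \right)} = -4 + \left(0 I - -1\right) = -4 + \left(0 + 1\right) = -4 + 1 = -3$)
$c{\left(o \right)} = 12 + 3 o$ ($c{\left(o \right)} = - 3 \left(-4 - o\right) = 12 + 3 o$)
$c^{2}{\left(9 \right)} = \left(12 + 3 \cdot 9\right)^{2} = \left(12 + 27\right)^{2} = 39^{2} = 1521$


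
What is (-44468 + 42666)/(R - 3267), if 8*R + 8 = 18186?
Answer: 7208/3979 ≈ 1.8115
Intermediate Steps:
R = 9089/4 (R = -1 + (⅛)*18186 = -1 + 9093/4 = 9089/4 ≈ 2272.3)
(-44468 + 42666)/(R - 3267) = (-44468 + 42666)/(9089/4 - 3267) = -1802/(-3979/4) = -1802*(-4/3979) = 7208/3979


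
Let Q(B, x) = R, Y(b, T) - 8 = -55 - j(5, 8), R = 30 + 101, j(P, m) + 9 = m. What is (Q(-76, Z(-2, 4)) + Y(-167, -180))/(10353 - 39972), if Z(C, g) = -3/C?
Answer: -85/29619 ≈ -0.0028698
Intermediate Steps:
j(P, m) = -9 + m
R = 131
Y(b, T) = -46 (Y(b, T) = 8 + (-55 - (-9 + 8)) = 8 + (-55 - 1*(-1)) = 8 + (-55 + 1) = 8 - 54 = -46)
Q(B, x) = 131
(Q(-76, Z(-2, 4)) + Y(-167, -180))/(10353 - 39972) = (131 - 46)/(10353 - 39972) = 85/(-29619) = 85*(-1/29619) = -85/29619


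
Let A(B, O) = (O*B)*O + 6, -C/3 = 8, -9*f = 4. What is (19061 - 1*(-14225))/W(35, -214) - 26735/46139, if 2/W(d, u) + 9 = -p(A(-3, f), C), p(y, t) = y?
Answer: -298710467498/1245753 ≈ -2.3978e+5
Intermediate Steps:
f = -4/9 (f = -1/9*4 = -4/9 ≈ -0.44444)
C = -24 (C = -3*8 = -24)
A(B, O) = 6 + B*O**2 (A(B, O) = (B*O)*O + 6 = B*O**2 + 6 = 6 + B*O**2)
W(d, u) = -54/389 (W(d, u) = 2/(-9 - (6 - 3*(-4/9)**2)) = 2/(-9 - (6 - 3*16/81)) = 2/(-9 - (6 - 16/27)) = 2/(-9 - 1*146/27) = 2/(-9 - 146/27) = 2/(-389/27) = 2*(-27/389) = -54/389)
(19061 - 1*(-14225))/W(35, -214) - 26735/46139 = (19061 - 1*(-14225))/(-54/389) - 26735/46139 = (19061 + 14225)*(-389/54) - 26735*1/46139 = 33286*(-389/54) - 26735/46139 = -6474127/27 - 26735/46139 = -298710467498/1245753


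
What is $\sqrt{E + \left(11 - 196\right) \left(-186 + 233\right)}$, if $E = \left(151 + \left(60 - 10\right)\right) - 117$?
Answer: $i \sqrt{8611} \approx 92.795 i$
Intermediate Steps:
$E = 84$ ($E = \left(151 + 50\right) - 117 = 201 - 117 = 84$)
$\sqrt{E + \left(11 - 196\right) \left(-186 + 233\right)} = \sqrt{84 + \left(11 - 196\right) \left(-186 + 233\right)} = \sqrt{84 - 8695} = \sqrt{-8611} = i \sqrt{8611}$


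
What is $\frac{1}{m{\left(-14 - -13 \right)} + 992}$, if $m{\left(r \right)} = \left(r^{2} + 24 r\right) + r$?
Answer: $\frac{1}{968} \approx 0.0010331$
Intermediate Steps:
$m{\left(r \right)} = r^{2} + 25 r$
$\frac{1}{m{\left(-14 - -13 \right)} + 992} = \frac{1}{\left(-14 - -13\right) \left(25 - 1\right) + 992} = \frac{1}{\left(-14 + 13\right) \left(25 + \left(-14 + 13\right)\right) + 992} = \frac{1}{- (25 - 1) + 992} = \frac{1}{\left(-1\right) 24 + 992} = \frac{1}{-24 + 992} = \frac{1}{968}$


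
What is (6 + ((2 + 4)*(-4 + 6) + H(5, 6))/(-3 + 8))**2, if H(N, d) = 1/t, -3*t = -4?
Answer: 29241/400 ≈ 73.103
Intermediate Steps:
t = 4/3 (t = -1/3*(-4) = 4/3 ≈ 1.3333)
H(N, d) = 3/4 (H(N, d) = 1/(4/3) = 3/4)
(6 + ((2 + 4)*(-4 + 6) + H(5, 6))/(-3 + 8))**2 = (6 + ((2 + 4)*(-4 + 6) + 3/4)/(-3 + 8))**2 = (6 + (6*2 + 3/4)/5)**2 = (6 + (12 + 3/4)*(1/5))**2 = (6 + (51/4)*(1/5))**2 = (6 + 51/20)**2 = (171/20)**2 = 29241/400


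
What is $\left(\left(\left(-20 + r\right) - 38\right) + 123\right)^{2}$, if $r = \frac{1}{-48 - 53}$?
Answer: $\frac{43086096}{10201} \approx 4223.7$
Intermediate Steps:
$r = - \frac{1}{101}$ ($r = \frac{1}{-101} = - \frac{1}{101} \approx -0.009901$)
$\left(\left(\left(-20 + r\right) - 38\right) + 123\right)^{2} = \left(\left(\left(-20 - \frac{1}{101}\right) - 38\right) + 123\right)^{2} = \left(\left(- \frac{2021}{101} - 38\right) + 123\right)^{2} = \left(- \frac{5859}{101} + 123\right)^{2} = \left(\frac{6564}{101}\right)^{2} = \frac{43086096}{10201}$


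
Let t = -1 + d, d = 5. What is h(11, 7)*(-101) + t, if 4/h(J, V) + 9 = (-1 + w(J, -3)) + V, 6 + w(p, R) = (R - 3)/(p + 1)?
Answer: 884/19 ≈ 46.526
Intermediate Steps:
w(p, R) = -6 + (-3 + R)/(1 + p) (w(p, R) = -6 + (R - 3)/(p + 1) = -6 + (-3 + R)/(1 + p))
h(J, V) = 4/(-10 + V + (-12 - 6*J)/(1 + J)) (h(J, V) = 4/(-9 + ((-1 + (-9 - 3 - 6*J)/(1 + J)) + V)) = 4/(-9 + ((-1 + (-12 - 6*J)/(1 + J)) + V)) = 4/(-9 + (-1 + V + (-12 - 6*J)/(1 + J))) = 4/(-10 + V + (-12 - 6*J)/(1 + J)))
t = 4 (t = -1 + 5 = 4)
h(11, 7)*(-101) + t = (4*(1 + 11)/(-22 + 7 - 16*11 + 11*7))*(-101) + 4 = (4*12/(-22 + 7 - 176 + 77))*(-101) + 4 = (4*12/(-114))*(-101) + 4 = (4*(-1/114)*12)*(-101) + 4 = -8/19*(-101) + 4 = 808/19 + 4 = 884/19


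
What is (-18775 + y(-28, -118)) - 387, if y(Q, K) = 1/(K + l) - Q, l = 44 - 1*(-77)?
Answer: -57401/3 ≈ -19134.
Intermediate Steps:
l = 121 (l = 44 + 77 = 121)
y(Q, K) = 1/(121 + K) - Q (y(Q, K) = 1/(K + 121) - Q = 1/(121 + K) - Q)
(-18775 + y(-28, -118)) - 387 = (-18775 + (1 - 121*(-28) - 1*(-118)*(-28))/(121 - 118)) - 387 = (-18775 + (1 + 3388 - 3304)/3) - 387 = (-18775 + (1/3)*85) - 387 = (-18775 + 85/3) - 387 = -56240/3 - 387 = -57401/3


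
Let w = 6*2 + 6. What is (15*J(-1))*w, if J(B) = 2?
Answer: 540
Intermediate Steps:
w = 18 (w = 12 + 6 = 18)
(15*J(-1))*w = (15*2)*18 = 30*18 = 540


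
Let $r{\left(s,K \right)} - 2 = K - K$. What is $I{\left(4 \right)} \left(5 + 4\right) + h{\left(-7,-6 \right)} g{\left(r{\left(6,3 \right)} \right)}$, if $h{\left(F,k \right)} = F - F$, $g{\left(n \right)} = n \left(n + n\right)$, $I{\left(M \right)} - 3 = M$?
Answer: $63$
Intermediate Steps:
$I{\left(M \right)} = 3 + M$
$r{\left(s,K \right)} = 2$ ($r{\left(s,K \right)} = 2 + \left(K - K\right) = 2 + 0 = 2$)
$g{\left(n \right)} = 2 n^{2}$ ($g{\left(n \right)} = n 2 n = 2 n^{2}$)
$h{\left(F,k \right)} = 0$
$I{\left(4 \right)} \left(5 + 4\right) + h{\left(-7,-6 \right)} g{\left(r{\left(6,3 \right)} \right)} = \left(3 + 4\right) \left(5 + 4\right) + 0 \cdot 2 \cdot 2^{2} = 7 \cdot 9 + 0 \cdot 2 \cdot 4 = 63 + 0 \cdot 8 = 63 + 0 = 63$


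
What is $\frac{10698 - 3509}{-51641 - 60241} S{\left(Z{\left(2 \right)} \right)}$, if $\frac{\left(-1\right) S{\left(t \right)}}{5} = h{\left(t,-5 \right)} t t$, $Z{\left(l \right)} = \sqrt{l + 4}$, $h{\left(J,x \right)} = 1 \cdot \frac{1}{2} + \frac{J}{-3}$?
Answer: $\frac{35945}{37294} - \frac{35945 \sqrt{6}}{55941} \approx -0.6101$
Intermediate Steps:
$h{\left(J,x \right)} = \frac{1}{2} - \frac{J}{3}$ ($h{\left(J,x \right)} = 1 \cdot \frac{1}{2} + J \left(- \frac{1}{3}\right) = \frac{1}{2} - \frac{J}{3}$)
$Z{\left(l \right)} = \sqrt{4 + l}$
$S{\left(t \right)} = - 5 t^{2} \left(\frac{1}{2} - \frac{t}{3}\right)$ ($S{\left(t \right)} = - 5 \left(\frac{1}{2} - \frac{t}{3}\right) t t = - 5 t \left(\frac{1}{2} - \frac{t}{3}\right) t = - 5 t^{2} \left(\frac{1}{2} - \frac{t}{3}\right)$)
$\frac{10698 - 3509}{-51641 - 60241} S{\left(Z{\left(2 \right)} \right)} = \frac{10698 - 3509}{-51641 - 60241} \frac{5 \left(\sqrt{4 + 2}\right)^{2} \left(-3 + 2 \sqrt{4 + 2}\right)}{6} = \frac{7189}{-111882} \frac{5 \left(\sqrt{6}\right)^{2} \left(-3 + 2 \sqrt{6}\right)}{6} = 7189 \left(- \frac{1}{111882}\right) \frac{5}{6} \cdot 6 \left(-3 + 2 \sqrt{6}\right) = - \frac{7189 \left(-15 + 10 \sqrt{6}\right)}{111882} = \frac{35945}{37294} - \frac{35945 \sqrt{6}}{55941}$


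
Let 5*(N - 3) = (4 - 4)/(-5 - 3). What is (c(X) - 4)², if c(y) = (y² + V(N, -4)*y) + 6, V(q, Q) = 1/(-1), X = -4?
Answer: 484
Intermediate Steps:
N = 3 (N = 3 + ((4 - 4)/(-5 - 3))/5 = 3 + (0/(-8))/5 = 3 + (0*(-⅛))/5 = 3 + (⅕)*0 = 3 + 0 = 3)
V(q, Q) = -1
c(y) = 6 + y² - y (c(y) = (y² - y) + 6 = 6 + y² - y)
(c(X) - 4)² = ((6 + (-4)² - 1*(-4)) - 4)² = ((6 + 16 + 4) - 4)² = (26 - 4)² = 22² = 484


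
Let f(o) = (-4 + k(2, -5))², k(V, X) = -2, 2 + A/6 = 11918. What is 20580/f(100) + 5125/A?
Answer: 40877005/71496 ≈ 571.74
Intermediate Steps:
A = 71496 (A = -12 + 6*11918 = -12 + 71508 = 71496)
f(o) = 36 (f(o) = (-4 - 2)² = (-6)² = 36)
20580/f(100) + 5125/A = 20580/36 + 5125/71496 = 20580*(1/36) + 5125*(1/71496) = 1715/3 + 5125/71496 = 40877005/71496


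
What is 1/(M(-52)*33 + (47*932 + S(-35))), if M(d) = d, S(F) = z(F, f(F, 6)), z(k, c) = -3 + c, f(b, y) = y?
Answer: 1/42091 ≈ 2.3758e-5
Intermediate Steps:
S(F) = 3 (S(F) = -3 + 6 = 3)
1/(M(-52)*33 + (47*932 + S(-35))) = 1/(-52*33 + (47*932 + 3)) = 1/(-1716 + (43804 + 3)) = 1/(-1716 + 43807) = 1/42091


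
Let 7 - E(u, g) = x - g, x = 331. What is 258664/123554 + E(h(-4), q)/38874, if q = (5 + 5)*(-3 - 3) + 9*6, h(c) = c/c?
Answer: 75867663/36386653 ≈ 2.0850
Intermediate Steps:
h(c) = 1
q = -6 (q = 10*(-6) + 54 = -60 + 54 = -6)
E(u, g) = -324 + g (E(u, g) = 7 - (331 - g) = 7 + (-331 + g) = -324 + g)
258664/123554 + E(h(-4), q)/38874 = 258664/123554 + (-324 - 6)/38874 = 258664*(1/123554) - 330*1/38874 = 129332/61777 - 5/589 = 75867663/36386653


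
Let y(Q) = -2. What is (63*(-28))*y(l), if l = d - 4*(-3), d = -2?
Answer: 3528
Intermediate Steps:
l = 10 (l = -2 - 4*(-3) = -2 + 12 = 10)
(63*(-28))*y(l) = (63*(-28))*(-2) = -1764*(-2) = 3528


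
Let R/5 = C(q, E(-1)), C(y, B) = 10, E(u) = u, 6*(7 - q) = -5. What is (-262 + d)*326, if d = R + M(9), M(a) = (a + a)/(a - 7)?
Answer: -66178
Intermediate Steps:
q = 47/6 (q = 7 - ⅙*(-5) = 7 + ⅚ = 47/6 ≈ 7.8333)
M(a) = 2*a/(-7 + a) (M(a) = (2*a)/(-7 + a) = 2*a/(-7 + a))
R = 50 (R = 5*10 = 50)
d = 59 (d = 50 + 2*9/(-7 + 9) = 50 + 2*9/2 = 50 + 2*9*(½) = 50 + 9 = 59)
(-262 + d)*326 = (-262 + 59)*326 = -203*326 = -66178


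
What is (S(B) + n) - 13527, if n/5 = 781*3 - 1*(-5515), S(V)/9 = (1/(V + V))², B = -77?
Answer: 610995317/23716 ≈ 25763.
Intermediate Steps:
S(V) = 9/(4*V²) (S(V) = 9*(1/(V + V))² = 9*(1/(2*V))² = 9*(1/(4*V²)) = 9/(4*V²))
n = 39290 (n = 5*(781*3 - 1*(-5515)) = 5*(2343 + 5515) = 5*7858 = 39290)
(S(B) + n) - 13527 = ((9/4)/(-77)² + 39290) - 13527 = ((9/4)*(1/5929) + 39290) - 13527 = (9/23716 + 39290) - 13527 = 931801649/23716 - 13527 = 610995317/23716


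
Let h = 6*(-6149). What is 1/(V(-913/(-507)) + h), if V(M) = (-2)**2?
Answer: -1/36890 ≈ -2.7108e-5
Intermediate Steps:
h = -36894
V(M) = 4
1/(V(-913/(-507)) + h) = 1/(4 - 36894) = 1/(-36890) = -1/36890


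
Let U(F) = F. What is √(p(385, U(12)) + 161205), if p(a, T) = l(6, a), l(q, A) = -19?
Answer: √161186 ≈ 401.48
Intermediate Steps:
p(a, T) = -19
√(p(385, U(12)) + 161205) = √(-19 + 161205) = √161186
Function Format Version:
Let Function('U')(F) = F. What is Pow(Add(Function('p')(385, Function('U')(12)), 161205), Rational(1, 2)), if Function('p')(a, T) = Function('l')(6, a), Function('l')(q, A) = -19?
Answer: Pow(161186, Rational(1, 2)) ≈ 401.48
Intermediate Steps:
Function('p')(a, T) = -19
Pow(Add(Function('p')(385, Function('U')(12)), 161205), Rational(1, 2)) = Pow(Add(-19, 161205), Rational(1, 2)) = Pow(161186, Rational(1, 2))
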